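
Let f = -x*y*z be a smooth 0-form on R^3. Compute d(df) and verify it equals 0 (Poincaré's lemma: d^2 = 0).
d(df) = 0

Step 1: df = sum_i (∂f/∂x_i) dx_i = (-y*z) dx + (-x*z) dy + (-x*y) dz.
Step 2: Apply d again. Using the 1-form formula, the coefficient of dx ∧ dy in d(df) is ∂^2 f/∂x ∂y - ∂^2 f/∂y ∂x = (-z) - (-z) = 0 (equality of mixed partials for smooth f).
Similarly for dx ∧ dz and dy ∧ dz — all coefficients vanish. So d(df) = 0.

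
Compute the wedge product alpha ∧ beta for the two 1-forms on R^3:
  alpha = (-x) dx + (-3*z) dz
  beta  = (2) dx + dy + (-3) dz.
alpha ∧ beta = (-x) dx ∧ dy + (3*x + 6*z) dx ∧ dz + (3*z) dy ∧ dz

Distribute the wedge, using dx_i ∧ dx_j = -dx_j ∧ dx_i and dx_i ∧ dx_i = 0. For each pair (i, j) with i < j, the coefficient of dx_i ∧ dx_j in alpha ∧ beta is (alpha_i * beta_j - alpha_j * beta_i). Collecting: alpha ∧ beta = (-x) dx ∧ dy + (3*x + 6*z) dx ∧ dz + (3*z) dy ∧ dz.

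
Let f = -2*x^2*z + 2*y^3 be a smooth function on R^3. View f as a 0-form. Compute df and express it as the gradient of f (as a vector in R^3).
df = (-4*x*z) dx + (6*y^2) dy + (-2*x^2) dz; grad f = (-4*x*z, 6*y^2, -2*x^2)

For a 0-form f, d f = (∂f/∂x) dx + (∂f/∂y) dy + (∂f/∂z) dz. The components of the vector representation are exactly the entries of grad f in Cartesian coordinates:
  ∂f/∂x = -4*x*z
  ∂f/∂y = 6*y^2
  ∂f/∂z = -2*x^2.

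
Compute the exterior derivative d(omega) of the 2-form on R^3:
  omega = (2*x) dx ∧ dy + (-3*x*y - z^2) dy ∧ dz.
d(omega) = (-3*y) dx ∧ dy ∧ dz

For a 2-form omega = sum_{i<j} g_{ij} dx_i ∧ dx_j, the exterior derivative is
  d(omega) = sum_{i<j} d(g_{ij}) ∧ dx_i ∧ dx_j = sum_{i<j, k} (∂g_{ij}/∂x_k) dx_k ∧ dx_i ∧ dx_j.
Expand each term, using dx_k ∧ dx_i ∧ dx_j = sgn(permutation) dx_{(a)} ∧ dx_{(b)} ∧ dx_{(c)} with (a < b < c) sorted:
  d(-3*x*y - z^2) includes (∂/∂x)(-3*x*y - z^2) dx = (-3*y) dx, which multiplied by dy ∧ dz gives (-3*y) dx ∧ dy ∧ dz
Collecting like 3-forms: d(omega) = (-3*y) dx ∧ dy ∧ dz.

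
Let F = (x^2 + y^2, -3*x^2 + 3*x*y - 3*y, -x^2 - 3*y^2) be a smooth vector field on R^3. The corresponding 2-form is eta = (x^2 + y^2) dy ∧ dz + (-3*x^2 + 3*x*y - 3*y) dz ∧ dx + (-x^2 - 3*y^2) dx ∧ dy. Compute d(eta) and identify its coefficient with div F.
d(eta) = (5*x - 3) dx ∧ dy ∧ dz; div F = 5*x - 3

For a 2-form in R^3 of the form above, applying d gives a 3-form with coefficient ∂P/∂x + ∂Q/∂y + ∂R/∂z:
  ∂P/∂x = 2*x
  ∂Q/∂y = 3*x - 3
  ∂R/∂z = 0
Sum = 5*x - 3, which is exactly div F.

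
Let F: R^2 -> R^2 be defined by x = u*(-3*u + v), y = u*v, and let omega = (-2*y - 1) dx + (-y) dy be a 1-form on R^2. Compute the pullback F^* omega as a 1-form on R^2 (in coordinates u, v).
F^* omega = (12*u^2*v - 3*u*v^2 + 6*u - v) du + (u*(-3*u*v - 1)) dv

Using F^*(f dg) = (f ∘ F) d(g ∘ F), substitute each coordinate x_i by F_i(u, v) in f_i, and replace dx_i by d F_i = (∂F_i/∂u) du + (∂F_i/∂v) dv.
  For the x component: f_1(F) = -2*u*v - 1; d F_1 = (-6*u + v) du + (u) dv
  For the y component: f_2(F) = -u*v; d F_2 = (v) du + (u) dv
Combining and collecting du, dv coefficients:
  coeff of du: 12*u^2*v - 3*u*v^2 + 6*u - v
  coeff of dv: u*(-3*u*v - 1)
F^* omega = (12*u^2*v - 3*u*v^2 + 6*u - v) du + (u*(-3*u*v - 1)) dv.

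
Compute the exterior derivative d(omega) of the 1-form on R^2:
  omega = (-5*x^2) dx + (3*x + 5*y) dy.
d(omega) = (3) dx ∧ dy

For a 1-form omega = sum_i f_i dx_i, the exterior derivative is
  d(omega) = sum_{i < j} (∂f_j/∂x_i - ∂f_i/∂x_j) dx_i ∧ dx_j.
  coefficient of dx ∧ dy: ∂f_2/∂x - ∂f_1/∂y = ∂(3*x + 5*y)/∂x - ∂(-5*x^2)/∂y = 3
Assembling: d(omega) = (3) dx ∧ dy.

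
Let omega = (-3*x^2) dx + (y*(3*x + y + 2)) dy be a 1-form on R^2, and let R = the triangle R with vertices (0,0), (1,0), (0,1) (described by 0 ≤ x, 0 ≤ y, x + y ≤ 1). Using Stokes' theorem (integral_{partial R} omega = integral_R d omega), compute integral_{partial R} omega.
integral_(partial R) omega = 1/2

Stokes: integral_partial_R omega = integral_R d omega with d omega = (∂Q/∂x - ∂P/∂y) dx ∧ dy.
  ∂Q/∂x = 3*y
  ∂P/∂y = 0
  integrand = ∂Q/∂x - ∂P/∂y = 3*y.
Integrating over R: integral_0^1 integral_0^{1-x} (3*y) dy dx = 1/2.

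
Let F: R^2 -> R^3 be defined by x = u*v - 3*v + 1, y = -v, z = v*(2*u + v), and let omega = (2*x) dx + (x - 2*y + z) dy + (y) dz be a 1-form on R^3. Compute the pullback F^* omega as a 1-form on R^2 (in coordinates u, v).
F^* omega = (2*v*(u*v - 4*v + 1)) du + (2*u^2*v - 17*u*v + 2*u - 3*v^2 + 19*v - 7) dv

Using F^*(f dg) = (f ∘ F) d(g ∘ F), substitute each coordinate x_i by F_i(u, v) in f_i, and replace dx_i by d F_i = (∂F_i/∂u) du + (∂F_i/∂v) dv.
  For the x component: f_1(F) = 2*u*v - 6*v + 2; d F_1 = (v) du + (u - 3) dv
  For the y component: f_2(F) = 3*u*v + v^2 - v + 1; d F_2 = (0) du + (-1) dv
  For the z component: f_3(F) = -v; d F_3 = (2*v) du + (2*u + 2*v) dv
Combining and collecting du, dv coefficients:
  coeff of du: 2*v*(u*v - 4*v + 1)
  coeff of dv: 2*u^2*v - 17*u*v + 2*u - 3*v^2 + 19*v - 7
F^* omega = (2*v*(u*v - 4*v + 1)) du + (2*u^2*v - 17*u*v + 2*u - 3*v^2 + 19*v - 7) dv.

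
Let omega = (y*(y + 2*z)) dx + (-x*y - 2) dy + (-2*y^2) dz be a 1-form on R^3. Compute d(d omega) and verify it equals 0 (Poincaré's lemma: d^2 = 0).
d(d omega) = 0

Step 1: d omega = sum_{i<j} (∂f_j/∂x_i - ∂f_i/∂x_j) dx_i ∧ dx_j:
  coeff of dx ∧ dy: -3*y - 2*z
  coeff of dx ∧ dz: -2*y
  coeff of dy ∧ dz: -4*y
Step 2: Apply d again to each 2-form coefficient. The only possible 3-form in R^3 is dx ∧ dy ∧ dz, with coefficient
  ∂(coeff of dy∧dz)/∂x - ∂(coeff of dx∧dz)/∂y + ∂(coeff of dx∧dy)/∂z
  = ∂/∂x (-4*y) - ∂/∂y (-2*y) + ∂/∂z (-3*y - 2*z).
Each of these terms simplifies to sums of mixed partials that cancel in pairs. The result is 0 (by equality of mixed partials for smooth functions — Schwarz / Clairaut).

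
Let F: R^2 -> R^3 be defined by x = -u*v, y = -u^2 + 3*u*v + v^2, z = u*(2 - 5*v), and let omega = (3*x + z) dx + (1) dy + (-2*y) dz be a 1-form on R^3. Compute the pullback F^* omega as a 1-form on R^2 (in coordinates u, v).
F^* omega = (-10*u^2*v + 4*u^2 + 38*u*v^2 - 14*u*v - 2*u + 10*v^3 - 4*v^2 + 3*v) du + (-10*u^3 + 38*u^2*v - 2*u^2 + 10*u*v^2 + 3*u + 2*v) dv

Using F^*(f dg) = (f ∘ F) d(g ∘ F), substitute each coordinate x_i by F_i(u, v) in f_i, and replace dx_i by d F_i = (∂F_i/∂u) du + (∂F_i/∂v) dv.
  For the x component: f_1(F) = 2*u*(1 - 4*v); d F_1 = (-v) du + (-u) dv
  For the y component: f_2(F) = 1; d F_2 = (-2*u + 3*v) du + (3*u + 2*v) dv
  For the z component: f_3(F) = 2*u^2 - 6*u*v - 2*v^2; d F_3 = (2 - 5*v) du + (-5*u) dv
Combining and collecting du, dv coefficients:
  coeff of du: -10*u^2*v + 4*u^2 + 38*u*v^2 - 14*u*v - 2*u + 10*v^3 - 4*v^2 + 3*v
  coeff of dv: -10*u^3 + 38*u^2*v - 2*u^2 + 10*u*v^2 + 3*u + 2*v
F^* omega = (-10*u^2*v + 4*u^2 + 38*u*v^2 - 14*u*v - 2*u + 10*v^3 - 4*v^2 + 3*v) du + (-10*u^3 + 38*u^2*v - 2*u^2 + 10*u*v^2 + 3*u + 2*v) dv.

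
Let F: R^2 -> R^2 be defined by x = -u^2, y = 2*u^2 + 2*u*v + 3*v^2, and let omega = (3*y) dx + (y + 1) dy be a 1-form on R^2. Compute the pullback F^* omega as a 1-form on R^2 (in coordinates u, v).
F^* omega = (-4*u^3 - 2*u*v^2 + 4*u + 6*v^3 + 2*v) du + (4*u^3 + 16*u^2*v + 18*u*v^2 + 2*u + 18*v^3 + 6*v) dv

Using F^*(f dg) = (f ∘ F) d(g ∘ F), substitute each coordinate x_i by F_i(u, v) in f_i, and replace dx_i by d F_i = (∂F_i/∂u) du + (∂F_i/∂v) dv.
  For the x component: f_1(F) = 6*u^2 + 6*u*v + 9*v^2; d F_1 = (-2*u) du + (0) dv
  For the y component: f_2(F) = 2*u^2 + 2*u*v + 3*v^2 + 1; d F_2 = (4*u + 2*v) du + (2*u + 6*v) dv
Combining and collecting du, dv coefficients:
  coeff of du: -4*u^3 - 2*u*v^2 + 4*u + 6*v^3 + 2*v
  coeff of dv: 4*u^3 + 16*u^2*v + 18*u*v^2 + 2*u + 18*v^3 + 6*v
F^* omega = (-4*u^3 - 2*u*v^2 + 4*u + 6*v^3 + 2*v) du + (4*u^3 + 16*u^2*v + 18*u*v^2 + 2*u + 18*v^3 + 6*v) dv.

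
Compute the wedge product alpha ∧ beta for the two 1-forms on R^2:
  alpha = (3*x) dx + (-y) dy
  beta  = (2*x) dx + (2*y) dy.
alpha ∧ beta = (8*x*y) dx ∧ dy

Distribute the wedge, using dx_i ∧ dx_j = -dx_j ∧ dx_i and dx_i ∧ dx_i = 0. For each pair (i, j) with i < j, the coefficient of dx_i ∧ dx_j in alpha ∧ beta is (alpha_i * beta_j - alpha_j * beta_i). Collecting: alpha ∧ beta = (8*x*y) dx ∧ dy.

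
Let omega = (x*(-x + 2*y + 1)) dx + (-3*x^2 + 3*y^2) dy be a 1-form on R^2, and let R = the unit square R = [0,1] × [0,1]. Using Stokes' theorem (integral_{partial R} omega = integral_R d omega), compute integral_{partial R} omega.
integral_(partial R) omega = -4

Stokes: integral_partial_R omega = integral_R d omega with d omega = (∂Q/∂x - ∂P/∂y) dx ∧ dy.
  ∂Q/∂x = -6*x
  ∂P/∂y = 2*x
  integrand = ∂Q/∂x - ∂P/∂y = -8*x.
Integrating over R: integral_0^1 integral_0^1 (-8*x) dx dy = -4.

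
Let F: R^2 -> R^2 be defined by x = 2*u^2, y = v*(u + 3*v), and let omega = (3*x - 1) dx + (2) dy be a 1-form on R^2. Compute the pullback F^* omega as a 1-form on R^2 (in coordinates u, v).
F^* omega = (24*u^3 - 4*u + 2*v) du + (2*u + 12*v) dv

Using F^*(f dg) = (f ∘ F) d(g ∘ F), substitute each coordinate x_i by F_i(u, v) in f_i, and replace dx_i by d F_i = (∂F_i/∂u) du + (∂F_i/∂v) dv.
  For the x component: f_1(F) = 6*u^2 - 1; d F_1 = (4*u) du + (0) dv
  For the y component: f_2(F) = 2; d F_2 = (v) du + (u + 6*v) dv
Combining and collecting du, dv coefficients:
  coeff of du: 24*u^3 - 4*u + 2*v
  coeff of dv: 2*u + 12*v
F^* omega = (24*u^3 - 4*u + 2*v) du + (2*u + 12*v) dv.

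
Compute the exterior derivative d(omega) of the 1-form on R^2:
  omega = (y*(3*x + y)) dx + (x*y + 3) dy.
d(omega) = (-3*x - y) dx ∧ dy

For a 1-form omega = sum_i f_i dx_i, the exterior derivative is
  d(omega) = sum_{i < j} (∂f_j/∂x_i - ∂f_i/∂x_j) dx_i ∧ dx_j.
  coefficient of dx ∧ dy: ∂f_2/∂x - ∂f_1/∂y = ∂(x*y + 3)/∂x - ∂(y*(3*x + y))/∂y = -3*x - y
Assembling: d(omega) = (-3*x - y) dx ∧ dy.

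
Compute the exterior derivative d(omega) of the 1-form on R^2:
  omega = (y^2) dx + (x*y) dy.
d(omega) = (-y) dx ∧ dy

For a 1-form omega = sum_i f_i dx_i, the exterior derivative is
  d(omega) = sum_{i < j} (∂f_j/∂x_i - ∂f_i/∂x_j) dx_i ∧ dx_j.
  coefficient of dx ∧ dy: ∂f_2/∂x - ∂f_1/∂y = ∂(x*y)/∂x - ∂(y^2)/∂y = -y
Assembling: d(omega) = (-y) dx ∧ dy.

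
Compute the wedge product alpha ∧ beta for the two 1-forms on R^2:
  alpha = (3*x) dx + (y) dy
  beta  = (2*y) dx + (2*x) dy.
alpha ∧ beta = (6*x^2 - 2*y^2) dx ∧ dy

Distribute the wedge, using dx_i ∧ dx_j = -dx_j ∧ dx_i and dx_i ∧ dx_i = 0. For each pair (i, j) with i < j, the coefficient of dx_i ∧ dx_j in alpha ∧ beta is (alpha_i * beta_j - alpha_j * beta_i). Collecting: alpha ∧ beta = (6*x^2 - 2*y^2) dx ∧ dy.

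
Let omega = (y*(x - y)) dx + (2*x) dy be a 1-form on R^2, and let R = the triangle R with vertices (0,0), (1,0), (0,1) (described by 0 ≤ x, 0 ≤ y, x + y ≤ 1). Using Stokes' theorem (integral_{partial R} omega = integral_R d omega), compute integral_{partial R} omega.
integral_(partial R) omega = 7/6

Stokes: integral_partial_R omega = integral_R d omega with d omega = (∂Q/∂x - ∂P/∂y) dx ∧ dy.
  ∂Q/∂x = 2
  ∂P/∂y = x - 2*y
  integrand = ∂Q/∂x - ∂P/∂y = -x + 2*y + 2.
Integrating over R: integral_0^1 integral_0^{1-x} (-x + 2*y + 2) dy dx = 7/6.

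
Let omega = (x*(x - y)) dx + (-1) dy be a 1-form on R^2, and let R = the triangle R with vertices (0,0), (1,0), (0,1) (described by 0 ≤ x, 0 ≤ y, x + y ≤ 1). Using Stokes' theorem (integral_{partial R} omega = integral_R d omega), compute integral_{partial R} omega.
integral_(partial R) omega = 1/6

Stokes: integral_partial_R omega = integral_R d omega with d omega = (∂Q/∂x - ∂P/∂y) dx ∧ dy.
  ∂Q/∂x = 0
  ∂P/∂y = -x
  integrand = ∂Q/∂x - ∂P/∂y = x.
Integrating over R: integral_0^1 integral_0^{1-x} (x) dy dx = 1/6.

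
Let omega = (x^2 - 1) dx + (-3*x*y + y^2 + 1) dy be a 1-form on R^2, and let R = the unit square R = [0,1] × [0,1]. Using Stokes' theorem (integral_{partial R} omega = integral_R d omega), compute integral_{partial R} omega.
integral_(partial R) omega = -3/2

Stokes: integral_partial_R omega = integral_R d omega with d omega = (∂Q/∂x - ∂P/∂y) dx ∧ dy.
  ∂Q/∂x = -3*y
  ∂P/∂y = 0
  integrand = ∂Q/∂x - ∂P/∂y = -3*y.
Integrating over R: integral_0^1 integral_0^1 (-3*y) dx dy = -3/2.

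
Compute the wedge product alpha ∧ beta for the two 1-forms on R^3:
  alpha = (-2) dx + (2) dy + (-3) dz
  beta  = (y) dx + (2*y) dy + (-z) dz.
alpha ∧ beta = (-6*y) dx ∧ dy + (3*y + 2*z) dx ∧ dz + (6*y - 2*z) dy ∧ dz

Distribute the wedge, using dx_i ∧ dx_j = -dx_j ∧ dx_i and dx_i ∧ dx_i = 0. For each pair (i, j) with i < j, the coefficient of dx_i ∧ dx_j in alpha ∧ beta is (alpha_i * beta_j - alpha_j * beta_i). Collecting: alpha ∧ beta = (-6*y) dx ∧ dy + (3*y + 2*z) dx ∧ dz + (6*y - 2*z) dy ∧ dz.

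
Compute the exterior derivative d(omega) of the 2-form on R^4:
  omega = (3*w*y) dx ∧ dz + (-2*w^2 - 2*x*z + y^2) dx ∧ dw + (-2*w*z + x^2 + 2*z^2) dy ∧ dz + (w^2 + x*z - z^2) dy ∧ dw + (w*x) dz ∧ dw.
d(omega) = (-3*w + 2*x) dx ∧ dy ∧ dz + (w + 2*x + 3*y) dx ∧ dz ∧ dw + (-2*y + z) dx ∧ dy ∧ dw + (-x) dy ∧ dz ∧ dw

For a 2-form omega = sum_{i<j} g_{ij} dx_i ∧ dx_j, the exterior derivative is
  d(omega) = sum_{i<j} d(g_{ij}) ∧ dx_i ∧ dx_j = sum_{i<j, k} (∂g_{ij}/∂x_k) dx_k ∧ dx_i ∧ dx_j.
Expand each term, using dx_k ∧ dx_i ∧ dx_j = sgn(permutation) dx_{(a)} ∧ dx_{(b)} ∧ dx_{(c)} with (a < b < c) sorted:
  d(3*w*y) includes (∂/∂y)(3*w*y) dy = (3*w) dy, which multiplied by dx ∧ dz gives (-3*w) dx ∧ dy ∧ dz
  d(3*w*y) includes (∂/∂w)(3*w*y) dw = (3*y) dw, which multiplied by dx ∧ dz gives (3*y) dx ∧ dz ∧ dw
  d(-2*w^2 - 2*x*z + y^2) includes (∂/∂y)(-2*w^2 - 2*x*z + y^2) dy = (2*y) dy, which multiplied by dx ∧ dw gives (-2*y) dx ∧ dy ∧ dw
  d(-2*w^2 - 2*x*z + y^2) includes (∂/∂z)(-2*w^2 - 2*x*z + y^2) dz = (-2*x) dz, which multiplied by dx ∧ dw gives (2*x) dx ∧ dz ∧ dw
  d(-2*w*z + x^2 + 2*z^2) includes (∂/∂x)(-2*w*z + x^2 + 2*z^2) dx = (2*x) dx, which multiplied by dy ∧ dz gives (2*x) dx ∧ dy ∧ dz
  d(-2*w*z + x^2 + 2*z^2) includes (∂/∂w)(-2*w*z + x^2 + 2*z^2) dw = (-2*z) dw, which multiplied by dy ∧ dz gives (-2*z) dy ∧ dz ∧ dw
  d(w^2 + x*z - z^2) includes (∂/∂x)(w^2 + x*z - z^2) dx = (z) dx, which multiplied by dy ∧ dw gives (z) dx ∧ dy ∧ dw
  d(w^2 + x*z - z^2) includes (∂/∂z)(w^2 + x*z - z^2) dz = (x - 2*z) dz, which multiplied by dy ∧ dw gives (-x + 2*z) dy ∧ dz ∧ dw
  d(w*x) includes (∂/∂x)(w*x) dx = (w) dx, which multiplied by dz ∧ dw gives (w) dx ∧ dz ∧ dw
Collecting like 3-forms: d(omega) = (-3*w + 2*x) dx ∧ dy ∧ dz + (w + 2*x + 3*y) dx ∧ dz ∧ dw + (-2*y + z) dx ∧ dy ∧ dw + (-x) dy ∧ dz ∧ dw.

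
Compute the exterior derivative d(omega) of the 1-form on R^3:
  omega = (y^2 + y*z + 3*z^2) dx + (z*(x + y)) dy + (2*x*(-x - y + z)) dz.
d(omega) = (-2*y) dx ∧ dy + (-4*x - 3*y - 4*z) dx ∧ dz + (-3*x - y) dy ∧ dz

For a 1-form omega = sum_i f_i dx_i, the exterior derivative is
  d(omega) = sum_{i < j} (∂f_j/∂x_i - ∂f_i/∂x_j) dx_i ∧ dx_j.
  coefficient of dx ∧ dy: ∂f_2/∂x - ∂f_1/∂y = ∂(z*(x + y))/∂x - ∂(y^2 + y*z + 3*z^2)/∂y = -2*y
  coefficient of dx ∧ dz: ∂f_3/∂x - ∂f_1/∂z = ∂(2*x*(-x - y + z))/∂x - ∂(y^2 + y*z + 3*z^2)/∂z = -4*x - 3*y - 4*z
  coefficient of dy ∧ dz: ∂f_3/∂y - ∂f_2/∂z = ∂(2*x*(-x - y + z))/∂y - ∂(z*(x + y))/∂z = -3*x - y
Assembling: d(omega) = (-2*y) dx ∧ dy + (-4*x - 3*y - 4*z) dx ∧ dz + (-3*x - y) dy ∧ dz.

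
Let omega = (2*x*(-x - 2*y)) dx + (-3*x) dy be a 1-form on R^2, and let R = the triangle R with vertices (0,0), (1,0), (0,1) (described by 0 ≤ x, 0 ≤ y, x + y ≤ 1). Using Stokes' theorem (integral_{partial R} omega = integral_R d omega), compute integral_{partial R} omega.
integral_(partial R) omega = -5/6

Stokes: integral_partial_R omega = integral_R d omega with d omega = (∂Q/∂x - ∂P/∂y) dx ∧ dy.
  ∂Q/∂x = -3
  ∂P/∂y = -4*x
  integrand = ∂Q/∂x - ∂P/∂y = 4*x - 3.
Integrating over R: integral_0^1 integral_0^{1-x} (4*x - 3) dy dx = -5/6.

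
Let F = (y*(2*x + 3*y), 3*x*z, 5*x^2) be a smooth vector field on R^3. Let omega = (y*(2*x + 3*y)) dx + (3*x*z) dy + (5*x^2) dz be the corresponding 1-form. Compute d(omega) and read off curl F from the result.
d(omega) = (-3*x) dy ∧ dz + (-10*x) dz ∧ dx + (-2*x - 6*y + 3*z) dx ∧ dy; curl F = (-3*x, -10*x, -2*x - 6*y + 3*z)

d omega = sum_{i<j} (∂f_j/∂x_i - ∂f_i/∂x_j) dx_i ∧ dx_j. Under the identification (dy ∧ dz, dz ∧ dx, dx ∧ dy) ↔ (e_x, e_y, e_z), the coefficients are exactly the components of curl F. Compute:
  ∂R/∂y - ∂Q/∂z = (0) - (3*x) = -3*x
  ∂P/∂z - ∂R/∂x = (0) - (10*x) = -10*x
  ∂Q/∂x - ∂P/∂y = (3*z) - (2*x + 6*y) = -2*x - 6*y + 3*z.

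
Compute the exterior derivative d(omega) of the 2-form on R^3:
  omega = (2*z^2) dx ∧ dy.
d(omega) = (4*z) dx ∧ dy ∧ dz

For a 2-form omega = sum_{i<j} g_{ij} dx_i ∧ dx_j, the exterior derivative is
  d(omega) = sum_{i<j} d(g_{ij}) ∧ dx_i ∧ dx_j = sum_{i<j, k} (∂g_{ij}/∂x_k) dx_k ∧ dx_i ∧ dx_j.
Expand each term, using dx_k ∧ dx_i ∧ dx_j = sgn(permutation) dx_{(a)} ∧ dx_{(b)} ∧ dx_{(c)} with (a < b < c) sorted:
  d(2*z^2) includes (∂/∂z)(2*z^2) dz = (4*z) dz, which multiplied by dx ∧ dy gives (4*z) dx ∧ dy ∧ dz
Collecting like 3-forms: d(omega) = (4*z) dx ∧ dy ∧ dz.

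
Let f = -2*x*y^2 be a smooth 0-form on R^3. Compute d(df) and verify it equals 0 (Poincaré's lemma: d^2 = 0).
d(df) = 0

Step 1: df = sum_i (∂f/∂x_i) dx_i = (-2*y^2) dx + (-4*x*y) dy + (0) dz.
Step 2: Apply d again. Using the 1-form formula, the coefficient of dx ∧ dy in d(df) is ∂^2 f/∂x ∂y - ∂^2 f/∂y ∂x = (-4*y) - (-4*y) = 0 (equality of mixed partials for smooth f).
Similarly for dx ∧ dz and dy ∧ dz — all coefficients vanish. So d(df) = 0.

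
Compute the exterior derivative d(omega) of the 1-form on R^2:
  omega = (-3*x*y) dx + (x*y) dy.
d(omega) = (3*x + y) dx ∧ dy

For a 1-form omega = sum_i f_i dx_i, the exterior derivative is
  d(omega) = sum_{i < j} (∂f_j/∂x_i - ∂f_i/∂x_j) dx_i ∧ dx_j.
  coefficient of dx ∧ dy: ∂f_2/∂x - ∂f_1/∂y = ∂(x*y)/∂x - ∂(-3*x*y)/∂y = 3*x + y
Assembling: d(omega) = (3*x + y) dx ∧ dy.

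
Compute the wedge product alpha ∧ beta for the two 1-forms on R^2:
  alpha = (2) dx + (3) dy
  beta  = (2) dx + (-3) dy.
alpha ∧ beta = (-12) dx ∧ dy

Distribute the wedge, using dx_i ∧ dx_j = -dx_j ∧ dx_i and dx_i ∧ dx_i = 0. For each pair (i, j) with i < j, the coefficient of dx_i ∧ dx_j in alpha ∧ beta is (alpha_i * beta_j - alpha_j * beta_i). Collecting: alpha ∧ beta = (-12) dx ∧ dy.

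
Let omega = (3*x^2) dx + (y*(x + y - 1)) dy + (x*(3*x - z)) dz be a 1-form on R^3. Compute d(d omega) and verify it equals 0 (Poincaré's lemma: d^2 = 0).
d(d omega) = 0

Step 1: d omega = sum_{i<j} (∂f_j/∂x_i - ∂f_i/∂x_j) dx_i ∧ dx_j:
  coeff of dx ∧ dy: y
  coeff of dx ∧ dz: 6*x - z
  coeff of dy ∧ dz: 0
Step 2: Apply d again to each 2-form coefficient. The only possible 3-form in R^3 is dx ∧ dy ∧ dz, with coefficient
  ∂(coeff of dy∧dz)/∂x - ∂(coeff of dx∧dz)/∂y + ∂(coeff of dx∧dy)/∂z
  = ∂/∂x (0) - ∂/∂y (6*x - z) + ∂/∂z (y).
Each of these terms simplifies to sums of mixed partials that cancel in pairs. The result is 0 (by equality of mixed partials for smooth functions — Schwarz / Clairaut).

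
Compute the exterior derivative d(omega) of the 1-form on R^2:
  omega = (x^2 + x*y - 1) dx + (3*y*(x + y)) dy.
d(omega) = (-x + 3*y) dx ∧ dy

For a 1-form omega = sum_i f_i dx_i, the exterior derivative is
  d(omega) = sum_{i < j} (∂f_j/∂x_i - ∂f_i/∂x_j) dx_i ∧ dx_j.
  coefficient of dx ∧ dy: ∂f_2/∂x - ∂f_1/∂y = ∂(3*y*(x + y))/∂x - ∂(x^2 + x*y - 1)/∂y = -x + 3*y
Assembling: d(omega) = (-x + 3*y) dx ∧ dy.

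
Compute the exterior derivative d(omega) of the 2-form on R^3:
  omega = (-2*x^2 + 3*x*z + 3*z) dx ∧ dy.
d(omega) = (3*x + 3) dx ∧ dy ∧ dz

For a 2-form omega = sum_{i<j} g_{ij} dx_i ∧ dx_j, the exterior derivative is
  d(omega) = sum_{i<j} d(g_{ij}) ∧ dx_i ∧ dx_j = sum_{i<j, k} (∂g_{ij}/∂x_k) dx_k ∧ dx_i ∧ dx_j.
Expand each term, using dx_k ∧ dx_i ∧ dx_j = sgn(permutation) dx_{(a)} ∧ dx_{(b)} ∧ dx_{(c)} with (a < b < c) sorted:
  d(-2*x^2 + 3*x*z + 3*z) includes (∂/∂z)(-2*x^2 + 3*x*z + 3*z) dz = (3*x + 3) dz, which multiplied by dx ∧ dy gives (3*x + 3) dx ∧ dy ∧ dz
Collecting like 3-forms: d(omega) = (3*x + 3) dx ∧ dy ∧ dz.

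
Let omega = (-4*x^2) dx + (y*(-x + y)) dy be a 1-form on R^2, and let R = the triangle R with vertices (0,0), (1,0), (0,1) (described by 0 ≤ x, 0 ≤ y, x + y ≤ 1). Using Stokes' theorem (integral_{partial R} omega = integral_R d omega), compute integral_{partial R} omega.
integral_(partial R) omega = -1/6

Stokes: integral_partial_R omega = integral_R d omega with d omega = (∂Q/∂x - ∂P/∂y) dx ∧ dy.
  ∂Q/∂x = -y
  ∂P/∂y = 0
  integrand = ∂Q/∂x - ∂P/∂y = -y.
Integrating over R: integral_0^1 integral_0^{1-x} (-y) dy dx = -1/6.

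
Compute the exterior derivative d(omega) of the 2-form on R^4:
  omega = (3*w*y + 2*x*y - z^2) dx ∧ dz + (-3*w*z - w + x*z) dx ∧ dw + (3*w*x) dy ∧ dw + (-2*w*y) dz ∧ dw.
d(omega) = (-3*w - 2*x) dx ∧ dy ∧ dz + (3*w - x + 3*y) dx ∧ dz ∧ dw + (3*w) dx ∧ dy ∧ dw + (-2*w) dy ∧ dz ∧ dw

For a 2-form omega = sum_{i<j} g_{ij} dx_i ∧ dx_j, the exterior derivative is
  d(omega) = sum_{i<j} d(g_{ij}) ∧ dx_i ∧ dx_j = sum_{i<j, k} (∂g_{ij}/∂x_k) dx_k ∧ dx_i ∧ dx_j.
Expand each term, using dx_k ∧ dx_i ∧ dx_j = sgn(permutation) dx_{(a)} ∧ dx_{(b)} ∧ dx_{(c)} with (a < b < c) sorted:
  d(3*w*y + 2*x*y - z^2) includes (∂/∂y)(3*w*y + 2*x*y - z^2) dy = (3*w + 2*x) dy, which multiplied by dx ∧ dz gives (-3*w - 2*x) dx ∧ dy ∧ dz
  d(3*w*y + 2*x*y - z^2) includes (∂/∂w)(3*w*y + 2*x*y - z^2) dw = (3*y) dw, which multiplied by dx ∧ dz gives (3*y) dx ∧ dz ∧ dw
  d(-3*w*z - w + x*z) includes (∂/∂z)(-3*w*z - w + x*z) dz = (-3*w + x) dz, which multiplied by dx ∧ dw gives (3*w - x) dx ∧ dz ∧ dw
  d(3*w*x) includes (∂/∂x)(3*w*x) dx = (3*w) dx, which multiplied by dy ∧ dw gives (3*w) dx ∧ dy ∧ dw
  d(-2*w*y) includes (∂/∂y)(-2*w*y) dy = (-2*w) dy, which multiplied by dz ∧ dw gives (-2*w) dy ∧ dz ∧ dw
Collecting like 3-forms: d(omega) = (-3*w - 2*x) dx ∧ dy ∧ dz + (3*w - x + 3*y) dx ∧ dz ∧ dw + (3*w) dx ∧ dy ∧ dw + (-2*w) dy ∧ dz ∧ dw.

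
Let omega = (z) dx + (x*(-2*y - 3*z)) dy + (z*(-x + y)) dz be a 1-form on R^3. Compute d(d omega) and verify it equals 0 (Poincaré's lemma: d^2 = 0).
d(d omega) = 0

Step 1: d omega = sum_{i<j} (∂f_j/∂x_i - ∂f_i/∂x_j) dx_i ∧ dx_j:
  coeff of dx ∧ dy: -2*y - 3*z
  coeff of dx ∧ dz: -z - 1
  coeff of dy ∧ dz: 3*x + z
Step 2: Apply d again to each 2-form coefficient. The only possible 3-form in R^3 is dx ∧ dy ∧ dz, with coefficient
  ∂(coeff of dy∧dz)/∂x - ∂(coeff of dx∧dz)/∂y + ∂(coeff of dx∧dy)/∂z
  = ∂/∂x (3*x + z) - ∂/∂y (-z - 1) + ∂/∂z (-2*y - 3*z).
Each of these terms simplifies to sums of mixed partials that cancel in pairs. The result is 0 (by equality of mixed partials for smooth functions — Schwarz / Clairaut).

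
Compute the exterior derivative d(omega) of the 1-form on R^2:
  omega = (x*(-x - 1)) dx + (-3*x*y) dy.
d(omega) = (-3*y) dx ∧ dy

For a 1-form omega = sum_i f_i dx_i, the exterior derivative is
  d(omega) = sum_{i < j} (∂f_j/∂x_i - ∂f_i/∂x_j) dx_i ∧ dx_j.
  coefficient of dx ∧ dy: ∂f_2/∂x - ∂f_1/∂y = ∂(-3*x*y)/∂x - ∂(x*(-x - 1))/∂y = -3*y
Assembling: d(omega) = (-3*y) dx ∧ dy.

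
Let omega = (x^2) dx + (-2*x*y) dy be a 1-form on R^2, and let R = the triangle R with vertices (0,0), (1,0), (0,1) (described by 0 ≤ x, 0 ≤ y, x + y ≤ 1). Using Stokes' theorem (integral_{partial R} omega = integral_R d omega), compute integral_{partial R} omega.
integral_(partial R) omega = -1/3

Stokes: integral_partial_R omega = integral_R d omega with d omega = (∂Q/∂x - ∂P/∂y) dx ∧ dy.
  ∂Q/∂x = -2*y
  ∂P/∂y = 0
  integrand = ∂Q/∂x - ∂P/∂y = -2*y.
Integrating over R: integral_0^1 integral_0^{1-x} (-2*y) dy dx = -1/3.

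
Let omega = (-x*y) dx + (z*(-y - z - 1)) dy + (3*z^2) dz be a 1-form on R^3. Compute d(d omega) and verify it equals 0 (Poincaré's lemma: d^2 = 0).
d(d omega) = 0

Step 1: d omega = sum_{i<j} (∂f_j/∂x_i - ∂f_i/∂x_j) dx_i ∧ dx_j:
  coeff of dx ∧ dy: x
  coeff of dx ∧ dz: 0
  coeff of dy ∧ dz: y + 2*z + 1
Step 2: Apply d again to each 2-form coefficient. The only possible 3-form in R^3 is dx ∧ dy ∧ dz, with coefficient
  ∂(coeff of dy∧dz)/∂x - ∂(coeff of dx∧dz)/∂y + ∂(coeff of dx∧dy)/∂z
  = ∂/∂x (y + 2*z + 1) - ∂/∂y (0) + ∂/∂z (x).
Each of these terms simplifies to sums of mixed partials that cancel in pairs. The result is 0 (by equality of mixed partials for smooth functions — Schwarz / Clairaut).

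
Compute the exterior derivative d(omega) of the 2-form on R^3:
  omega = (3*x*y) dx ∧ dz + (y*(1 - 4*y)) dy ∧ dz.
d(omega) = (-3*x) dx ∧ dy ∧ dz

For a 2-form omega = sum_{i<j} g_{ij} dx_i ∧ dx_j, the exterior derivative is
  d(omega) = sum_{i<j} d(g_{ij}) ∧ dx_i ∧ dx_j = sum_{i<j, k} (∂g_{ij}/∂x_k) dx_k ∧ dx_i ∧ dx_j.
Expand each term, using dx_k ∧ dx_i ∧ dx_j = sgn(permutation) dx_{(a)} ∧ dx_{(b)} ∧ dx_{(c)} with (a < b < c) sorted:
  d(3*x*y) includes (∂/∂y)(3*x*y) dy = (3*x) dy, which multiplied by dx ∧ dz gives (-3*x) dx ∧ dy ∧ dz
Collecting like 3-forms: d(omega) = (-3*x) dx ∧ dy ∧ dz.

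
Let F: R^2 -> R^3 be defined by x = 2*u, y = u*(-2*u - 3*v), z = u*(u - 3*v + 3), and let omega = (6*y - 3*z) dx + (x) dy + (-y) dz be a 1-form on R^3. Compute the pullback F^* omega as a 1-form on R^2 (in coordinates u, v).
F^* omega = (u*(4*u^2 - 32*u - 9*v^2 - 15*v - 18)) du + (u^2*(-6*u - 9*v - 6)) dv

Using F^*(f dg) = (f ∘ F) d(g ∘ F), substitute each coordinate x_i by F_i(u, v) in f_i, and replace dx_i by d F_i = (∂F_i/∂u) du + (∂F_i/∂v) dv.
  For the x component: f_1(F) = 3*u*(-5*u - 3*v - 3); d F_1 = (2) du + (0) dv
  For the y component: f_2(F) = 2*u; d F_2 = (-4*u - 3*v) du + (-3*u) dv
  For the z component: f_3(F) = u*(2*u + 3*v); d F_3 = (2*u - 3*v + 3) du + (-3*u) dv
Combining and collecting du, dv coefficients:
  coeff of du: u*(4*u^2 - 32*u - 9*v^2 - 15*v - 18)
  coeff of dv: u^2*(-6*u - 9*v - 6)
F^* omega = (u*(4*u^2 - 32*u - 9*v^2 - 15*v - 18)) du + (u^2*(-6*u - 9*v - 6)) dv.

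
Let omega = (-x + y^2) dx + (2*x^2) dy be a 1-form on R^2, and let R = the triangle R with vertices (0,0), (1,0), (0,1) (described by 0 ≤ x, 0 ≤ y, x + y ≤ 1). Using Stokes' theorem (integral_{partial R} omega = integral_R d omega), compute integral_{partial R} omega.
integral_(partial R) omega = 1/3

Stokes: integral_partial_R omega = integral_R d omega with d omega = (∂Q/∂x - ∂P/∂y) dx ∧ dy.
  ∂Q/∂x = 4*x
  ∂P/∂y = 2*y
  integrand = ∂Q/∂x - ∂P/∂y = 4*x - 2*y.
Integrating over R: integral_0^1 integral_0^{1-x} (4*x - 2*y) dy dx = 1/3.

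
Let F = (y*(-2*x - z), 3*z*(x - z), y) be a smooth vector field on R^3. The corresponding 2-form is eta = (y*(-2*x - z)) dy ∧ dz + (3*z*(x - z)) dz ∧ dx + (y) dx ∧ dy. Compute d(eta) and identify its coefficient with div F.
d(eta) = (-2*y) dx ∧ dy ∧ dz; div F = -2*y

For a 2-form in R^3 of the form above, applying d gives a 3-form with coefficient ∂P/∂x + ∂Q/∂y + ∂R/∂z:
  ∂P/∂x = -2*y
  ∂Q/∂y = 0
  ∂R/∂z = 0
Sum = -2*y, which is exactly div F.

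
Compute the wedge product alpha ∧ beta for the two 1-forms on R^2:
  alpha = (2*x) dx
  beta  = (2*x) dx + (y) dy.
alpha ∧ beta = (2*x*y) dx ∧ dy

Distribute the wedge, using dx_i ∧ dx_j = -dx_j ∧ dx_i and dx_i ∧ dx_i = 0. For each pair (i, j) with i < j, the coefficient of dx_i ∧ dx_j in alpha ∧ beta is (alpha_i * beta_j - alpha_j * beta_i). Collecting: alpha ∧ beta = (2*x*y) dx ∧ dy.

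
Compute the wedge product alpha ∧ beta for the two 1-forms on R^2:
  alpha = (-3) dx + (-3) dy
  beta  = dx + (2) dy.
alpha ∧ beta = (-3) dx ∧ dy

Distribute the wedge, using dx_i ∧ dx_j = -dx_j ∧ dx_i and dx_i ∧ dx_i = 0. For each pair (i, j) with i < j, the coefficient of dx_i ∧ dx_j in alpha ∧ beta is (alpha_i * beta_j - alpha_j * beta_i). Collecting: alpha ∧ beta = (-3) dx ∧ dy.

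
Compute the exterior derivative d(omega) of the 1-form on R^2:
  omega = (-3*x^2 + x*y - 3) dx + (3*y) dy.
d(omega) = (-x) dx ∧ dy

For a 1-form omega = sum_i f_i dx_i, the exterior derivative is
  d(omega) = sum_{i < j} (∂f_j/∂x_i - ∂f_i/∂x_j) dx_i ∧ dx_j.
  coefficient of dx ∧ dy: ∂f_2/∂x - ∂f_1/∂y = ∂(3*y)/∂x - ∂(-3*x^2 + x*y - 3)/∂y = -x
Assembling: d(omega) = (-x) dx ∧ dy.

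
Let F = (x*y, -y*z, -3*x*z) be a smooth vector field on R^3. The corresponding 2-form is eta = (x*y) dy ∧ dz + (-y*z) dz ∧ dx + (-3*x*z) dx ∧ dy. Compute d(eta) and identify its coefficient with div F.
d(eta) = (-3*x + y - z) dx ∧ dy ∧ dz; div F = -3*x + y - z

For a 2-form in R^3 of the form above, applying d gives a 3-form with coefficient ∂P/∂x + ∂Q/∂y + ∂R/∂z:
  ∂P/∂x = y
  ∂Q/∂y = -z
  ∂R/∂z = -3*x
Sum = -3*x + y - z, which is exactly div F.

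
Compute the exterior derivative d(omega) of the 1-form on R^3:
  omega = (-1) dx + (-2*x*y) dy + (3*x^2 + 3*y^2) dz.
d(omega) = (-2*y) dx ∧ dy + (6*x) dx ∧ dz + (6*y) dy ∧ dz

For a 1-form omega = sum_i f_i dx_i, the exterior derivative is
  d(omega) = sum_{i < j} (∂f_j/∂x_i - ∂f_i/∂x_j) dx_i ∧ dx_j.
  coefficient of dx ∧ dy: ∂f_2/∂x - ∂f_1/∂y = ∂(-2*x*y)/∂x - ∂(-1)/∂y = -2*y
  coefficient of dx ∧ dz: ∂f_3/∂x - ∂f_1/∂z = ∂(3*x^2 + 3*y^2)/∂x - ∂(-1)/∂z = 6*x
  coefficient of dy ∧ dz: ∂f_3/∂y - ∂f_2/∂z = ∂(3*x^2 + 3*y^2)/∂y - ∂(-2*x*y)/∂z = 6*y
Assembling: d(omega) = (-2*y) dx ∧ dy + (6*x) dx ∧ dz + (6*y) dy ∧ dz.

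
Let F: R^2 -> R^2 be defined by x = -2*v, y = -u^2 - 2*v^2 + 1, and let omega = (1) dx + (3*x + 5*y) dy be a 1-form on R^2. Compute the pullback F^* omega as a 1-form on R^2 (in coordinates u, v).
F^* omega = (2*u*(5*u^2 + 10*v^2 + 6*v - 5)) du + (20*u^2*v + 40*v^3 + 24*v^2 - 20*v - 2) dv

Using F^*(f dg) = (f ∘ F) d(g ∘ F), substitute each coordinate x_i by F_i(u, v) in f_i, and replace dx_i by d F_i = (∂F_i/∂u) du + (∂F_i/∂v) dv.
  For the x component: f_1(F) = 1; d F_1 = (0) du + (-2) dv
  For the y component: f_2(F) = -5*u^2 - 10*v^2 - 6*v + 5; d F_2 = (-2*u) du + (-4*v) dv
Combining and collecting du, dv coefficients:
  coeff of du: 2*u*(5*u^2 + 10*v^2 + 6*v - 5)
  coeff of dv: 20*u^2*v + 40*v^3 + 24*v^2 - 20*v - 2
F^* omega = (2*u*(5*u^2 + 10*v^2 + 6*v - 5)) du + (20*u^2*v + 40*v^3 + 24*v^2 - 20*v - 2) dv.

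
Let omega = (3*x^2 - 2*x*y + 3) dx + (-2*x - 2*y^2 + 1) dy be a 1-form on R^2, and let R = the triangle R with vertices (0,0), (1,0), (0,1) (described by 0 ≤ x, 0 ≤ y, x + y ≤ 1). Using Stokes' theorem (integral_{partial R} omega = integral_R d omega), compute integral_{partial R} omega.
integral_(partial R) omega = -2/3

Stokes: integral_partial_R omega = integral_R d omega with d omega = (∂Q/∂x - ∂P/∂y) dx ∧ dy.
  ∂Q/∂x = -2
  ∂P/∂y = -2*x
  integrand = ∂Q/∂x - ∂P/∂y = 2*x - 2.
Integrating over R: integral_0^1 integral_0^{1-x} (2*x - 2) dy dx = -2/3.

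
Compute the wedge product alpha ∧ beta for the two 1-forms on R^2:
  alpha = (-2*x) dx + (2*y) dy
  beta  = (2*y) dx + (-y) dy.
alpha ∧ beta = (2*y*(x - 2*y)) dx ∧ dy

Distribute the wedge, using dx_i ∧ dx_j = -dx_j ∧ dx_i and dx_i ∧ dx_i = 0. For each pair (i, j) with i < j, the coefficient of dx_i ∧ dx_j in alpha ∧ beta is (alpha_i * beta_j - alpha_j * beta_i). Collecting: alpha ∧ beta = (2*y*(x - 2*y)) dx ∧ dy.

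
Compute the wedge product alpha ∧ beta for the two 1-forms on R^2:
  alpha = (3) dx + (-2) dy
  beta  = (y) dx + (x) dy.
alpha ∧ beta = (3*x + 2*y) dx ∧ dy

Distribute the wedge, using dx_i ∧ dx_j = -dx_j ∧ dx_i and dx_i ∧ dx_i = 0. For each pair (i, j) with i < j, the coefficient of dx_i ∧ dx_j in alpha ∧ beta is (alpha_i * beta_j - alpha_j * beta_i). Collecting: alpha ∧ beta = (3*x + 2*y) dx ∧ dy.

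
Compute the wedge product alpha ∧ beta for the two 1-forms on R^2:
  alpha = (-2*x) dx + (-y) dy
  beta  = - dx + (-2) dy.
alpha ∧ beta = (4*x - y) dx ∧ dy

Distribute the wedge, using dx_i ∧ dx_j = -dx_j ∧ dx_i and dx_i ∧ dx_i = 0. For each pair (i, j) with i < j, the coefficient of dx_i ∧ dx_j in alpha ∧ beta is (alpha_i * beta_j - alpha_j * beta_i). Collecting: alpha ∧ beta = (4*x - y) dx ∧ dy.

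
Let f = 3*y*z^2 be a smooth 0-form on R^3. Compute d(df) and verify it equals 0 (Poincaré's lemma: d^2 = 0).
d(df) = 0

Step 1: df = sum_i (∂f/∂x_i) dx_i = (0) dx + (3*z^2) dy + (6*y*z) dz.
Step 2: Apply d again. Using the 1-form formula, the coefficient of dx ∧ dy in d(df) is ∂^2 f/∂x ∂y - ∂^2 f/∂y ∂x = (0) - (0) = 0 (equality of mixed partials for smooth f).
Similarly for dx ∧ dz and dy ∧ dz — all coefficients vanish. So d(df) = 0.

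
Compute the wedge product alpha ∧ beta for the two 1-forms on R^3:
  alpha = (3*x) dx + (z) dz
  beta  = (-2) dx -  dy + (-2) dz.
alpha ∧ beta = (-3*x) dx ∧ dy + (-6*x + 2*z) dx ∧ dz + (z) dy ∧ dz

Distribute the wedge, using dx_i ∧ dx_j = -dx_j ∧ dx_i and dx_i ∧ dx_i = 0. For each pair (i, j) with i < j, the coefficient of dx_i ∧ dx_j in alpha ∧ beta is (alpha_i * beta_j - alpha_j * beta_i). Collecting: alpha ∧ beta = (-3*x) dx ∧ dy + (-6*x + 2*z) dx ∧ dz + (z) dy ∧ dz.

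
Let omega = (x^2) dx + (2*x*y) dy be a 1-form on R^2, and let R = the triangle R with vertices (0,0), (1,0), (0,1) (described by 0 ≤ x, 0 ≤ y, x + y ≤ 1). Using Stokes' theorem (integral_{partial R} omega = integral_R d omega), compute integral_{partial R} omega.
integral_(partial R) omega = 1/3

Stokes: integral_partial_R omega = integral_R d omega with d omega = (∂Q/∂x - ∂P/∂y) dx ∧ dy.
  ∂Q/∂x = 2*y
  ∂P/∂y = 0
  integrand = ∂Q/∂x - ∂P/∂y = 2*y.
Integrating over R: integral_0^1 integral_0^{1-x} (2*y) dy dx = 1/3.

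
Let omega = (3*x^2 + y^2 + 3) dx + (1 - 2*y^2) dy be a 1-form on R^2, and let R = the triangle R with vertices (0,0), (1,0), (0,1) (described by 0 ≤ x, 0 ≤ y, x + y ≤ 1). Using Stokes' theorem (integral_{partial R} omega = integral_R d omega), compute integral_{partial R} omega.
integral_(partial R) omega = -1/3

Stokes: integral_partial_R omega = integral_R d omega with d omega = (∂Q/∂x - ∂P/∂y) dx ∧ dy.
  ∂Q/∂x = 0
  ∂P/∂y = 2*y
  integrand = ∂Q/∂x - ∂P/∂y = -2*y.
Integrating over R: integral_0^1 integral_0^{1-x} (-2*y) dy dx = -1/3.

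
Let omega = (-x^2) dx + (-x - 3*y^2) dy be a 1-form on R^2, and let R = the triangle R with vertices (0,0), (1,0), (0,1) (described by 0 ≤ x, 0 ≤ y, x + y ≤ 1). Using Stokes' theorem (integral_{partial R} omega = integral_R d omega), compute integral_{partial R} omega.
integral_(partial R) omega = -1/2

Stokes: integral_partial_R omega = integral_R d omega with d omega = (∂Q/∂x - ∂P/∂y) dx ∧ dy.
  ∂Q/∂x = -1
  ∂P/∂y = 0
  integrand = ∂Q/∂x - ∂P/∂y = -1.
Integrating over R: integral_0^1 integral_0^{1-x} (-1) dy dx = -1/2.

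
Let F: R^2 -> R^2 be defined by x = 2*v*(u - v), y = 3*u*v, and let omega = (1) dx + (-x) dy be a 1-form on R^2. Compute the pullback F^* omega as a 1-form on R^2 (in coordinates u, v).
F^* omega = (2*v*(-3*u*v + 3*v^2 + 1)) du + (-6*u^2*v + 6*u*v^2 + 2*u - 4*v) dv

Using F^*(f dg) = (f ∘ F) d(g ∘ F), substitute each coordinate x_i by F_i(u, v) in f_i, and replace dx_i by d F_i = (∂F_i/∂u) du + (∂F_i/∂v) dv.
  For the x component: f_1(F) = 1; d F_1 = (2*v) du + (2*u - 4*v) dv
  For the y component: f_2(F) = 2*v*(-u + v); d F_2 = (3*v) du + (3*u) dv
Combining and collecting du, dv coefficients:
  coeff of du: 2*v*(-3*u*v + 3*v^2 + 1)
  coeff of dv: -6*u^2*v + 6*u*v^2 + 2*u - 4*v
F^* omega = (2*v*(-3*u*v + 3*v^2 + 1)) du + (-6*u^2*v + 6*u*v^2 + 2*u - 4*v) dv.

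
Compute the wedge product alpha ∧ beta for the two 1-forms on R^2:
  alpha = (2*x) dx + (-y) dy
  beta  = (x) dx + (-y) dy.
alpha ∧ beta = (-x*y) dx ∧ dy

Distribute the wedge, using dx_i ∧ dx_j = -dx_j ∧ dx_i and dx_i ∧ dx_i = 0. For each pair (i, j) with i < j, the coefficient of dx_i ∧ dx_j in alpha ∧ beta is (alpha_i * beta_j - alpha_j * beta_i). Collecting: alpha ∧ beta = (-x*y) dx ∧ dy.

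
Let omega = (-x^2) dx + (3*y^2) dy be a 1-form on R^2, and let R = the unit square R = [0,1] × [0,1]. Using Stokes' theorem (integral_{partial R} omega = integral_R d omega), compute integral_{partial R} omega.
integral_(partial R) omega = 0

Stokes: integral_partial_R omega = integral_R d omega with d omega = (∂Q/∂x - ∂P/∂y) dx ∧ dy.
  ∂Q/∂x = 0
  ∂P/∂y = 0
  integrand = ∂Q/∂x - ∂P/∂y = 0.
Integrating over R: integral_0^1 integral_0^1 (0) dx dy = 0.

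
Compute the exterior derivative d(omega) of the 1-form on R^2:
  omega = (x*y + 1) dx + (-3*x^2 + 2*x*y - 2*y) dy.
d(omega) = (-7*x + 2*y) dx ∧ dy

For a 1-form omega = sum_i f_i dx_i, the exterior derivative is
  d(omega) = sum_{i < j} (∂f_j/∂x_i - ∂f_i/∂x_j) dx_i ∧ dx_j.
  coefficient of dx ∧ dy: ∂f_2/∂x - ∂f_1/∂y = ∂(-3*x^2 + 2*x*y - 2*y)/∂x - ∂(x*y + 1)/∂y = -7*x + 2*y
Assembling: d(omega) = (-7*x + 2*y) dx ∧ dy.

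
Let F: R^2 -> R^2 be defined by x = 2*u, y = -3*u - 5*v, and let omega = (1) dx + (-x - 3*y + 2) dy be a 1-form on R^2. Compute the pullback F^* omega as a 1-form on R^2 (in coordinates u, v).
F^* omega = (-21*u - 45*v - 4) du + (-35*u - 75*v - 10) dv

Using F^*(f dg) = (f ∘ F) d(g ∘ F), substitute each coordinate x_i by F_i(u, v) in f_i, and replace dx_i by d F_i = (∂F_i/∂u) du + (∂F_i/∂v) dv.
  For the x component: f_1(F) = 1; d F_1 = (2) du + (0) dv
  For the y component: f_2(F) = 7*u + 15*v + 2; d F_2 = (-3) du + (-5) dv
Combining and collecting du, dv coefficients:
  coeff of du: -21*u - 45*v - 4
  coeff of dv: -35*u - 75*v - 10
F^* omega = (-21*u - 45*v - 4) du + (-35*u - 75*v - 10) dv.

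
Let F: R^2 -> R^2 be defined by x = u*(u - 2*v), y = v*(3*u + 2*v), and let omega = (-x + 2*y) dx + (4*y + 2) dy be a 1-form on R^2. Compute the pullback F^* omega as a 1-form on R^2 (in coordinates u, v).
F^* omega = (-2*u^3 + 18*u^2*v + 28*u*v^2 + 16*v^3 + 6*v) du + (2*u^3 + 20*u^2*v + 64*u*v^2 + 6*u + 32*v^3 + 8*v) dv

Using F^*(f dg) = (f ∘ F) d(g ∘ F), substitute each coordinate x_i by F_i(u, v) in f_i, and replace dx_i by d F_i = (∂F_i/∂u) du + (∂F_i/∂v) dv.
  For the x component: f_1(F) = -u^2 + 8*u*v + 4*v^2; d F_1 = (2*u - 2*v) du + (-2*u) dv
  For the y component: f_2(F) = 12*u*v + 8*v^2 + 2; d F_2 = (3*v) du + (3*u + 4*v) dv
Combining and collecting du, dv coefficients:
  coeff of du: -2*u^3 + 18*u^2*v + 28*u*v^2 + 16*v^3 + 6*v
  coeff of dv: 2*u^3 + 20*u^2*v + 64*u*v^2 + 6*u + 32*v^3 + 8*v
F^* omega = (-2*u^3 + 18*u^2*v + 28*u*v^2 + 16*v^3 + 6*v) du + (2*u^3 + 20*u^2*v + 64*u*v^2 + 6*u + 32*v^3 + 8*v) dv.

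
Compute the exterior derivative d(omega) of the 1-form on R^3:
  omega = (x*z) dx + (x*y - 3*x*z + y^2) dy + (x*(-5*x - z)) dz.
d(omega) = (y - 3*z) dx ∧ dy + (-11*x - z) dx ∧ dz + (3*x) dy ∧ dz

For a 1-form omega = sum_i f_i dx_i, the exterior derivative is
  d(omega) = sum_{i < j} (∂f_j/∂x_i - ∂f_i/∂x_j) dx_i ∧ dx_j.
  coefficient of dx ∧ dy: ∂f_2/∂x - ∂f_1/∂y = ∂(x*y - 3*x*z + y^2)/∂x - ∂(x*z)/∂y = y - 3*z
  coefficient of dx ∧ dz: ∂f_3/∂x - ∂f_1/∂z = ∂(x*(-5*x - z))/∂x - ∂(x*z)/∂z = -11*x - z
  coefficient of dy ∧ dz: ∂f_3/∂y - ∂f_2/∂z = ∂(x*(-5*x - z))/∂y - ∂(x*y - 3*x*z + y^2)/∂z = 3*x
Assembling: d(omega) = (y - 3*z) dx ∧ dy + (-11*x - z) dx ∧ dz + (3*x) dy ∧ dz.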